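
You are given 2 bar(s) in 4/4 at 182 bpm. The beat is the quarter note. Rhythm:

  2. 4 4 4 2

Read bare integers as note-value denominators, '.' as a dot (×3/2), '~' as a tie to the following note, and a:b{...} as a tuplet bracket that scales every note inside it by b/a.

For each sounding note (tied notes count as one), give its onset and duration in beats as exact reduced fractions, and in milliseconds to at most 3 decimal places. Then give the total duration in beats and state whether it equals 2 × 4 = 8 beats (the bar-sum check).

1) 0.0ms=0b +989.011ms=3b
2) 989.011ms=3b +329.67ms=1b
3) 1318.681ms=4b +329.67ms=1b
4) 1648.352ms=5b +329.67ms=1b
5) 1978.022ms=6b +659.341ms=2b
Σ=8b of 8 (182bpm 4/4) — PASS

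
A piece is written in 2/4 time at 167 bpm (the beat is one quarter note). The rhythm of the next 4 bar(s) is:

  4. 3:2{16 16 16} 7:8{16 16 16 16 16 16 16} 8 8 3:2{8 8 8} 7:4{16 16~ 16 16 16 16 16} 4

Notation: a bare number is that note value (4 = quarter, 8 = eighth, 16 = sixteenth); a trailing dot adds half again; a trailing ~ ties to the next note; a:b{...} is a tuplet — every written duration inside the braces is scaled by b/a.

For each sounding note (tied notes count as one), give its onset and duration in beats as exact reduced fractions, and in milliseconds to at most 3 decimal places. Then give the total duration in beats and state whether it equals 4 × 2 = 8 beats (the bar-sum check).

1) 0.0ms=0b +538.922ms=3/2b
2) 538.922ms=3/2b +59.88ms=1/6b
3) 598.802ms=5/3b +59.88ms=1/6b
4) 658.683ms=11/6b +59.88ms=1/6b
5) 718.563ms=2b +102.652ms=2/7b
6) 821.215ms=16/7b +102.652ms=2/7b
7) 923.867ms=18/7b +102.652ms=2/7b
8) 1026.518ms=20/7b +102.652ms=2/7b
9) 1129.17ms=22/7b +102.652ms=2/7b
10) 1231.822ms=24/7b +102.652ms=2/7b
11) 1334.474ms=26/7b +102.652ms=2/7b
12) 1437.126ms=4b +179.641ms=1/2b
13) 1616.766ms=9/2b +179.641ms=1/2b
14) 1796.407ms=5b +119.76ms=1/3b
15) 1916.168ms=16/3b +119.76ms=1/3b
16) 2035.928ms=17/3b +119.76ms=1/3b
17) 2155.689ms=6b +51.326ms=1/7b
18) 2207.015ms=43/7b +102.652ms=2/7b
19) 2309.666ms=45/7b +51.326ms=1/7b
20) 2360.992ms=46/7b +51.326ms=1/7b
21) 2412.318ms=47/7b +51.326ms=1/7b
22) 2463.644ms=48/7b +51.326ms=1/7b
23) 2514.97ms=7b +359.281ms=1b
Σ=8b of 8 (167bpm 2/4) — PASS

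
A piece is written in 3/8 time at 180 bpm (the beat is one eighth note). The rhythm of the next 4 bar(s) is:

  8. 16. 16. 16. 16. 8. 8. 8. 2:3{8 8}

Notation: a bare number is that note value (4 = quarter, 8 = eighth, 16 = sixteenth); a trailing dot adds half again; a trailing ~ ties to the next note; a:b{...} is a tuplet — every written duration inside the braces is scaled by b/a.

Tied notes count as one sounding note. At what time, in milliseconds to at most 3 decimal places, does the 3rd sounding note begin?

1. 0.0ms @ 0 + 500.0ms (3/2)
2. 500.0ms @ 3/2 + 250.0ms (3/4)
3. 750.0ms @ 9/4 + 250.0ms (3/4)
4. 1000.0ms @ 3 + 250.0ms (3/4)
5. 1250.0ms @ 15/4 + 250.0ms (3/4)
6. 1500.0ms @ 9/2 + 500.0ms (3/2)
7. 2000.0ms @ 6 + 500.0ms (3/2)
8. 2500.0ms @ 15/2 + 500.0ms (3/2)
9. 3000.0ms @ 9 + 500.0ms (3/2)
10. 3500.0ms @ 21/2 + 500.0ms (3/2)

note 3 onset = 9/4b = 750.0ms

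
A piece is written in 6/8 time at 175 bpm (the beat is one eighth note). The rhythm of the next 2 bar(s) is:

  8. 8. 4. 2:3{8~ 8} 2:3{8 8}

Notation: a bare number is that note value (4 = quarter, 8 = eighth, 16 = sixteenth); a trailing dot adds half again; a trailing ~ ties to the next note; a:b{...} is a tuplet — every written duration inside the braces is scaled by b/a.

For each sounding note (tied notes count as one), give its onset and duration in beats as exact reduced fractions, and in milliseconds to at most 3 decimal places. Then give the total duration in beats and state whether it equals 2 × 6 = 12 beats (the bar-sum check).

1) 0.0ms=0b +514.286ms=3/2b
2) 514.286ms=3/2b +514.286ms=3/2b
3) 1028.571ms=3b +1028.571ms=3b
4) 2057.143ms=6b +1028.571ms=3b
5) 3085.714ms=9b +514.286ms=3/2b
6) 3600.0ms=21/2b +514.286ms=3/2b
Σ=12b of 12 (175bpm 6/8) — PASS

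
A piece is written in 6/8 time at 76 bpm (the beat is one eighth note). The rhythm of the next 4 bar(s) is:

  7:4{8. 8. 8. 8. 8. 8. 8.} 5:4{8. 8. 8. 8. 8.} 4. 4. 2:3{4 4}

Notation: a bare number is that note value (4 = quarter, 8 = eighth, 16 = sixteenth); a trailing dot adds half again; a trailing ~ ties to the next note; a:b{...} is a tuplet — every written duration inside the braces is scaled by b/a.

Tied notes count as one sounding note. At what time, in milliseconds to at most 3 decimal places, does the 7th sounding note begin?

note 7 onset = 36/7b = 4060.15ms

1. 0.0ms @ 0 + 676.692ms (6/7)
2. 676.692ms @ 6/7 + 676.692ms (6/7)
3. 1353.383ms @ 12/7 + 676.692ms (6/7)
4. 2030.075ms @ 18/7 + 676.692ms (6/7)
5. 2706.767ms @ 24/7 + 676.692ms (6/7)
6. 3383.459ms @ 30/7 + 676.692ms (6/7)
7. 4060.15ms @ 36/7 + 676.692ms (6/7)
8. 4736.842ms @ 6 + 947.368ms (6/5)
9. 5684.211ms @ 36/5 + 947.368ms (6/5)
10. 6631.579ms @ 42/5 + 947.368ms (6/5)
11. 7578.947ms @ 48/5 + 947.368ms (6/5)
12. 8526.316ms @ 54/5 + 947.368ms (6/5)
13. 9473.684ms @ 12 + 2368.421ms (3)
14. 11842.105ms @ 15 + 2368.421ms (3)
15. 14210.526ms @ 18 + 2368.421ms (3)
16. 16578.947ms @ 21 + 2368.421ms (3)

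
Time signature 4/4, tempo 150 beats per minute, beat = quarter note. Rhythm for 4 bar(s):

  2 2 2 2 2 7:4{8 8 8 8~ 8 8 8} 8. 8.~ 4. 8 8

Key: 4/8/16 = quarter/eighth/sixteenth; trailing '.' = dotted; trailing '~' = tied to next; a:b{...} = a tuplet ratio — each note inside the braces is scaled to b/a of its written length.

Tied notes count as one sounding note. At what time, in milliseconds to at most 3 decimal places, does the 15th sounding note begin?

1. 0.0ms @ 0 + 800.0ms (2)
2. 800.0ms @ 2 + 800.0ms (2)
3. 1600.0ms @ 4 + 800.0ms (2)
4. 2400.0ms @ 6 + 800.0ms (2)
5. 3200.0ms @ 8 + 800.0ms (2)
6. 4000.0ms @ 10 + 114.286ms (2/7)
7. 4114.286ms @ 72/7 + 114.286ms (2/7)
8. 4228.571ms @ 74/7 + 114.286ms (2/7)
9. 4342.857ms @ 76/7 + 228.571ms (4/7)
10. 4571.429ms @ 80/7 + 114.286ms (2/7)
11. 4685.714ms @ 82/7 + 114.286ms (2/7)
12. 4800.0ms @ 12 + 300.0ms (3/4)
13. 5100.0ms @ 51/4 + 900.0ms (9/4)
14. 6000.0ms @ 15 + 200.0ms (1/2)
15. 6200.0ms @ 31/2 + 200.0ms (1/2)

note 15 onset = 31/2b = 6200.0ms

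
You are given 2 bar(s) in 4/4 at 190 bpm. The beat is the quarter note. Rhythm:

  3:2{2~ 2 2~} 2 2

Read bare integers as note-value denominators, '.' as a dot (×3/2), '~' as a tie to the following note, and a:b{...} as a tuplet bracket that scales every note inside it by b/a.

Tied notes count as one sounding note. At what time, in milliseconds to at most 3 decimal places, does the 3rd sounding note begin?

1. 0.0ms @ 0 + 842.105ms (8/3)
2. 842.105ms @ 8/3 + 1052.632ms (10/3)
3. 1894.737ms @ 6 + 631.579ms (2)

note 3 onset = 6b = 1894.737ms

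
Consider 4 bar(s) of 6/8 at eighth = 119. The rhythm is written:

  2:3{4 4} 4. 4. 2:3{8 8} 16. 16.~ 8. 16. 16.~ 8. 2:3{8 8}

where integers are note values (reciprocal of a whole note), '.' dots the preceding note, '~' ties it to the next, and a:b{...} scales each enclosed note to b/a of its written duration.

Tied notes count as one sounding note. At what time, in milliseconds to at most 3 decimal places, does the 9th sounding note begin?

1. 0.0ms @ 0 + 1512.605ms (3)
2. 1512.605ms @ 3 + 1512.605ms (3)
3. 3025.21ms @ 6 + 1512.605ms (3)
4. 4537.815ms @ 9 + 1512.605ms (3)
5. 6050.42ms @ 12 + 756.303ms (3/2)
6. 6806.723ms @ 27/2 + 756.303ms (3/2)
7. 7563.025ms @ 15 + 378.151ms (3/4)
8. 7941.176ms @ 63/4 + 1134.454ms (9/4)
9. 9075.63ms @ 18 + 378.151ms (3/4)
10. 9453.782ms @ 75/4 + 1134.454ms (9/4)
11. 10588.235ms @ 21 + 756.303ms (3/2)
12. 11344.538ms @ 45/2 + 756.303ms (3/2)

note 9 onset = 18b = 9075.63ms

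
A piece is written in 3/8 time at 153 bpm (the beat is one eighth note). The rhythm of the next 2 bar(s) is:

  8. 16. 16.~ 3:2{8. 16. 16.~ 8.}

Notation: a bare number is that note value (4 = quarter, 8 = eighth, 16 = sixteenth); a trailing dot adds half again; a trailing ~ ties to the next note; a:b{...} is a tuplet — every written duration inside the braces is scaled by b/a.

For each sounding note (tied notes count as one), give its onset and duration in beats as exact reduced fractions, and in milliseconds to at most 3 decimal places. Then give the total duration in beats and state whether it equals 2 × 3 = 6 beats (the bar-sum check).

1) 0.0ms=0b +588.235ms=3/2b
2) 588.235ms=3/2b +294.118ms=3/4b
3) 882.353ms=9/4b +686.275ms=7/4b
4) 1568.627ms=4b +196.078ms=1/2b
5) 1764.706ms=9/2b +588.235ms=3/2b
Σ=6b of 6 (153bpm 3/8) — PASS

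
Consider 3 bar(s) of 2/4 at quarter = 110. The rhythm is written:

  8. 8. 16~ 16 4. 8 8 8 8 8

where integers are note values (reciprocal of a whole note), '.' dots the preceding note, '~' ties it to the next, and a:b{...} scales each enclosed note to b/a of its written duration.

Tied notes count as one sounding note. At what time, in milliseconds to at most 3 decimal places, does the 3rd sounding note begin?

1. 0.0ms @ 0 + 409.091ms (3/4)
2. 409.091ms @ 3/4 + 409.091ms (3/4)
3. 818.182ms @ 3/2 + 272.727ms (1/2)
4. 1090.909ms @ 2 + 818.182ms (3/2)
5. 1909.091ms @ 7/2 + 272.727ms (1/2)
6. 2181.818ms @ 4 + 272.727ms (1/2)
7. 2454.545ms @ 9/2 + 272.727ms (1/2)
8. 2727.273ms @ 5 + 272.727ms (1/2)
9. 3000.0ms @ 11/2 + 272.727ms (1/2)

note 3 onset = 3/2b = 818.182ms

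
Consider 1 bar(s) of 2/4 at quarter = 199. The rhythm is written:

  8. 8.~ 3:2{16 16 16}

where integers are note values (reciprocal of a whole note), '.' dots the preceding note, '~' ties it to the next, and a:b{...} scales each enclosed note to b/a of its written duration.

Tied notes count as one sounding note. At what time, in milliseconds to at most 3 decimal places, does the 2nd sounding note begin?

1. 0.0ms @ 0 + 226.131ms (3/4)
2. 226.131ms @ 3/4 + 276.382ms (11/12)
3. 502.513ms @ 5/3 + 50.251ms (1/6)
4. 552.764ms @ 11/6 + 50.251ms (1/6)

note 2 onset = 3/4b = 226.131ms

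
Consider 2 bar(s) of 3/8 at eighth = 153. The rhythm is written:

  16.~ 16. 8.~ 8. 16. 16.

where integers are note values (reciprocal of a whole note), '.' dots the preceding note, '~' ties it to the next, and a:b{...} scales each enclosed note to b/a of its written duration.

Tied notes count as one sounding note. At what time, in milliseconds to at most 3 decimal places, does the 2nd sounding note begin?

1. 0.0ms @ 0 + 588.235ms (3/2)
2. 588.235ms @ 3/2 + 1176.471ms (3)
3. 1764.706ms @ 9/2 + 294.118ms (3/4)
4. 2058.824ms @ 21/4 + 294.118ms (3/4)

note 2 onset = 3/2b = 588.235ms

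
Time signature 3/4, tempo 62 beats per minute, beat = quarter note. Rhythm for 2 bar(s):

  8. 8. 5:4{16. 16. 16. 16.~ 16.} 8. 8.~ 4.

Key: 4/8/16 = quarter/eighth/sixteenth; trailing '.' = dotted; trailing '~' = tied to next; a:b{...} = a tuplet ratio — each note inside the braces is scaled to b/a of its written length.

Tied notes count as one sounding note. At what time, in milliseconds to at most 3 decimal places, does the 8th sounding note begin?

1. 0.0ms @ 0 + 725.806ms (3/4)
2. 725.806ms @ 3/4 + 725.806ms (3/4)
3. 1451.613ms @ 3/2 + 290.323ms (3/10)
4. 1741.935ms @ 9/5 + 290.323ms (3/10)
5. 2032.258ms @ 21/10 + 290.323ms (3/10)
6. 2322.581ms @ 12/5 + 580.645ms (3/5)
7. 2903.226ms @ 3 + 725.806ms (3/4)
8. 3629.032ms @ 15/4 + 2177.419ms (9/4)

note 8 onset = 15/4b = 3629.032ms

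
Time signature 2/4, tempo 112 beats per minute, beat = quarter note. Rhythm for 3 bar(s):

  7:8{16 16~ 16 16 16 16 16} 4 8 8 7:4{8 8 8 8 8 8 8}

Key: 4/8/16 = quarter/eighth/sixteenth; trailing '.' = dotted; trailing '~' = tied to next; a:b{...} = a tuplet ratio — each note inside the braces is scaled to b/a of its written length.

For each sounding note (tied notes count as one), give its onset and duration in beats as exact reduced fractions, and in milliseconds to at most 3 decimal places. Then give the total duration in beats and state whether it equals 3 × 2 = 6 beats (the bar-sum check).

1) 0.0ms=0b +153.061ms=2/7b
2) 153.061ms=2/7b +306.122ms=4/7b
3) 459.184ms=6/7b +153.061ms=2/7b
4) 612.245ms=8/7b +153.061ms=2/7b
5) 765.306ms=10/7b +153.061ms=2/7b
6) 918.367ms=12/7b +153.061ms=2/7b
7) 1071.429ms=2b +535.714ms=1b
8) 1607.143ms=3b +267.857ms=1/2b
9) 1875.0ms=7/2b +267.857ms=1/2b
10) 2142.857ms=4b +153.061ms=2/7b
11) 2295.918ms=30/7b +153.061ms=2/7b
12) 2448.98ms=32/7b +153.061ms=2/7b
13) 2602.041ms=34/7b +153.061ms=2/7b
14) 2755.102ms=36/7b +153.061ms=2/7b
15) 2908.163ms=38/7b +153.061ms=2/7b
16) 3061.224ms=40/7b +153.061ms=2/7b
Σ=6b of 6 (112bpm 2/4) — PASS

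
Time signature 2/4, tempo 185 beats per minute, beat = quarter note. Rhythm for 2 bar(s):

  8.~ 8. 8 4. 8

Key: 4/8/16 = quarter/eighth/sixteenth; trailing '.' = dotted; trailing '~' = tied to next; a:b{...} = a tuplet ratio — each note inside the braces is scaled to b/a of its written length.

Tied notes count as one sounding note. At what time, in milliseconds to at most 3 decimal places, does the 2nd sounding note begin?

note 2 onset = 3/2b = 486.486ms

1. 0.0ms @ 0 + 486.486ms (3/2)
2. 486.486ms @ 3/2 + 162.162ms (1/2)
3. 648.649ms @ 2 + 486.486ms (3/2)
4. 1135.135ms @ 7/2 + 162.162ms (1/2)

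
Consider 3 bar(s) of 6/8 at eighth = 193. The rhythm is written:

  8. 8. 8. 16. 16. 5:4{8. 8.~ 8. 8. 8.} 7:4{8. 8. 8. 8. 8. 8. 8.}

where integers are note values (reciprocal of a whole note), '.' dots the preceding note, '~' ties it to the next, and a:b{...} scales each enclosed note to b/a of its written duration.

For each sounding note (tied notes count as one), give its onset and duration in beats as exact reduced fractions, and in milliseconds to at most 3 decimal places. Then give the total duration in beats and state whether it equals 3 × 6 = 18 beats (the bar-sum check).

1) 0.0ms=0b +466.321ms=3/2b
2) 466.321ms=3/2b +466.321ms=3/2b
3) 932.642ms=3b +466.321ms=3/2b
4) 1398.964ms=9/2b +233.161ms=3/4b
5) 1632.124ms=21/4b +233.161ms=3/4b
6) 1865.285ms=6b +373.057ms=6/5b
7) 2238.342ms=36/5b +746.114ms=12/5b
8) 2984.456ms=48/5b +373.057ms=6/5b
9) 3357.513ms=54/5b +373.057ms=6/5b
10) 3730.57ms=12b +266.469ms=6/7b
11) 3997.039ms=90/7b +266.469ms=6/7b
12) 4263.509ms=96/7b +266.469ms=6/7b
13) 4529.978ms=102/7b +266.469ms=6/7b
14) 4796.447ms=108/7b +266.469ms=6/7b
15) 5062.916ms=114/7b +266.469ms=6/7b
16) 5329.386ms=120/7b +266.469ms=6/7b
Σ=18b of 18 (193bpm 6/8) — PASS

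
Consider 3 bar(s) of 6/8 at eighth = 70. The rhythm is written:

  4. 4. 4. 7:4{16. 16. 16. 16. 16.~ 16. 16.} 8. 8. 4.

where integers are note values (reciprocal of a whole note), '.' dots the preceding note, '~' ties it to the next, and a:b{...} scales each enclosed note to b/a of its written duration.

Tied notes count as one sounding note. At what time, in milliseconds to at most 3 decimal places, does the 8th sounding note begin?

1. 0.0ms @ 0 + 2571.429ms (3)
2. 2571.429ms @ 3 + 2571.429ms (3)
3. 5142.857ms @ 6 + 2571.429ms (3)
4. 7714.286ms @ 9 + 367.347ms (3/7)
5. 8081.633ms @ 66/7 + 367.347ms (3/7)
6. 8448.98ms @ 69/7 + 367.347ms (3/7)
7. 8816.327ms @ 72/7 + 367.347ms (3/7)
8. 9183.673ms @ 75/7 + 734.694ms (6/7)
9. 9918.367ms @ 81/7 + 367.347ms (3/7)
10. 10285.714ms @ 12 + 1285.714ms (3/2)
11. 11571.429ms @ 27/2 + 1285.714ms (3/2)
12. 12857.143ms @ 15 + 2571.429ms (3)

note 8 onset = 75/7b = 9183.673ms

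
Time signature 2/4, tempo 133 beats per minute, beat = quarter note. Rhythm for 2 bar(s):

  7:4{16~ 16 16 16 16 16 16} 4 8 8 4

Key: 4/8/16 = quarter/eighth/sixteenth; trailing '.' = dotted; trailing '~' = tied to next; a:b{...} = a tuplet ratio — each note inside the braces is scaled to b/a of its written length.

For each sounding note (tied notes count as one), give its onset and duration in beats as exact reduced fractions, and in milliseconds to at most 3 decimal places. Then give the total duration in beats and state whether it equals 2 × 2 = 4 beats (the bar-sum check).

1) 0.0ms=0b +128.894ms=2/7b
2) 128.894ms=2/7b +64.447ms=1/7b
3) 193.34ms=3/7b +64.447ms=1/7b
4) 257.787ms=4/7b +64.447ms=1/7b
5) 322.234ms=5/7b +64.447ms=1/7b
6) 386.681ms=6/7b +64.447ms=1/7b
7) 451.128ms=1b +451.128ms=1b
8) 902.256ms=2b +225.564ms=1/2b
9) 1127.82ms=5/2b +225.564ms=1/2b
10) 1353.383ms=3b +451.128ms=1b
Σ=4b of 4 (133bpm 2/4) — PASS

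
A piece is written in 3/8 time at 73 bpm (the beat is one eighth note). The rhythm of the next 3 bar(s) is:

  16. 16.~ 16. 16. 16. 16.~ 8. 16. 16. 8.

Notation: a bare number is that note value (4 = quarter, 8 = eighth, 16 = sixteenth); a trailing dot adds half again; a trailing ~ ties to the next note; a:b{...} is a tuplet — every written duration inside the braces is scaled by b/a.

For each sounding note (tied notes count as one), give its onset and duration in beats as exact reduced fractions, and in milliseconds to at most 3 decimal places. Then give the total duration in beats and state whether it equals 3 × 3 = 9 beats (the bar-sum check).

1) 0.0ms=0b +616.438ms=3/4b
2) 616.438ms=3/4b +1232.877ms=3/2b
3) 1849.315ms=9/4b +616.438ms=3/4b
4) 2465.753ms=3b +616.438ms=3/4b
5) 3082.192ms=15/4b +1849.315ms=9/4b
6) 4931.507ms=6b +616.438ms=3/4b
7) 5547.945ms=27/4b +616.438ms=3/4b
8) 6164.384ms=15/2b +1232.877ms=3/2b
Σ=9b of 9 (73bpm 3/8) — PASS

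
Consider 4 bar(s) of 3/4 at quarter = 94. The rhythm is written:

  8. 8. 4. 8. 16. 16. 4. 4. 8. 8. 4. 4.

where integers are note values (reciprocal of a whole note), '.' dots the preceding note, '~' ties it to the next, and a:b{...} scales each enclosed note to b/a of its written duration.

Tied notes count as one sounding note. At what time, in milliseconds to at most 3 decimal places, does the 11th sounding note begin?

note 11 onset = 9b = 5744.681ms

1. 0.0ms @ 0 + 478.723ms (3/4)
2. 478.723ms @ 3/4 + 478.723ms (3/4)
3. 957.447ms @ 3/2 + 957.447ms (3/2)
4. 1914.894ms @ 3 + 478.723ms (3/4)
5. 2393.617ms @ 15/4 + 239.362ms (3/8)
6. 2632.979ms @ 33/8 + 239.362ms (3/8)
7. 2872.34ms @ 9/2 + 957.447ms (3/2)
8. 3829.787ms @ 6 + 957.447ms (3/2)
9. 4787.234ms @ 15/2 + 478.723ms (3/4)
10. 5265.957ms @ 33/4 + 478.723ms (3/4)
11. 5744.681ms @ 9 + 957.447ms (3/2)
12. 6702.128ms @ 21/2 + 957.447ms (3/2)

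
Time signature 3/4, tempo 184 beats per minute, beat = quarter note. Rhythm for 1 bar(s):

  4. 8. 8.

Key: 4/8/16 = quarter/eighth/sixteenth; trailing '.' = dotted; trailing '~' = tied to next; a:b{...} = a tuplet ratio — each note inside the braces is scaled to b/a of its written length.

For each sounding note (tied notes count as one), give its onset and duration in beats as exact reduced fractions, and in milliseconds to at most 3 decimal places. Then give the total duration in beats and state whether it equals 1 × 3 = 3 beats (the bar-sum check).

1) 0.0ms=0b +489.13ms=3/2b
2) 489.13ms=3/2b +244.565ms=3/4b
3) 733.696ms=9/4b +244.565ms=3/4b
Σ=3b of 3 (184bpm 3/4) — PASS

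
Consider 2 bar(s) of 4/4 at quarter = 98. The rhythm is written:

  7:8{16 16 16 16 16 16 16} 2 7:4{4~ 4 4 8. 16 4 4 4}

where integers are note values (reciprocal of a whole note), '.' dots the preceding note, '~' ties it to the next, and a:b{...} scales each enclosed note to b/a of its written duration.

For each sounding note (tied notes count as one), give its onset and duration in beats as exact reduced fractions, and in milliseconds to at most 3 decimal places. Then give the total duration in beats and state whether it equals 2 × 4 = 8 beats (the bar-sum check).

1) 0.0ms=0b +174.927ms=2/7b
2) 174.927ms=2/7b +174.927ms=2/7b
3) 349.854ms=4/7b +174.927ms=2/7b
4) 524.781ms=6/7b +174.927ms=2/7b
5) 699.708ms=8/7b +174.927ms=2/7b
6) 874.636ms=10/7b +174.927ms=2/7b
7) 1049.563ms=12/7b +174.927ms=2/7b
8) 1224.49ms=2b +1224.49ms=2b
9) 2448.98ms=4b +699.708ms=8/7b
10) 3148.688ms=36/7b +349.854ms=4/7b
11) 3498.542ms=40/7b +262.391ms=3/7b
12) 3760.933ms=43/7b +87.464ms=1/7b
13) 3848.397ms=44/7b +349.854ms=4/7b
14) 4198.251ms=48/7b +349.854ms=4/7b
15) 4548.105ms=52/7b +349.854ms=4/7b
Σ=8b of 8 (98bpm 4/4) — PASS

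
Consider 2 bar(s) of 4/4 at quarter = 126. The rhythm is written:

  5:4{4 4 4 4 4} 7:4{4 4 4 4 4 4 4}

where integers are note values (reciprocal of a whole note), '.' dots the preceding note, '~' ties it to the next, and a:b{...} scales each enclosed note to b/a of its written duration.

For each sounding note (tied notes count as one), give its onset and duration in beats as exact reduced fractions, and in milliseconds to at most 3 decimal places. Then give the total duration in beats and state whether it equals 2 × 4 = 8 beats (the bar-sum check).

1) 0.0ms=0b +380.952ms=4/5b
2) 380.952ms=4/5b +380.952ms=4/5b
3) 761.905ms=8/5b +380.952ms=4/5b
4) 1142.857ms=12/5b +380.952ms=4/5b
5) 1523.81ms=16/5b +380.952ms=4/5b
6) 1904.762ms=4b +272.109ms=4/7b
7) 2176.871ms=32/7b +272.109ms=4/7b
8) 2448.98ms=36/7b +272.109ms=4/7b
9) 2721.088ms=40/7b +272.109ms=4/7b
10) 2993.197ms=44/7b +272.109ms=4/7b
11) 3265.306ms=48/7b +272.109ms=4/7b
12) 3537.415ms=52/7b +272.109ms=4/7b
Σ=8b of 8 (126bpm 4/4) — PASS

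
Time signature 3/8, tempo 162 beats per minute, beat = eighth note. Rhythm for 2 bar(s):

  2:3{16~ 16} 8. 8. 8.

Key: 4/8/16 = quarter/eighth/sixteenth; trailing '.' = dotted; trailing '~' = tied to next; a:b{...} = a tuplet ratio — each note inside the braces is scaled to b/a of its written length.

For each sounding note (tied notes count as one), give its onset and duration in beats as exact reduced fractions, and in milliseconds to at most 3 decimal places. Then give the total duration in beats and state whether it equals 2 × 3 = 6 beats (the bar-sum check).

1) 0.0ms=0b +555.556ms=3/2b
2) 555.556ms=3/2b +555.556ms=3/2b
3) 1111.111ms=3b +555.556ms=3/2b
4) 1666.667ms=9/2b +555.556ms=3/2b
Σ=6b of 6 (162bpm 3/8) — PASS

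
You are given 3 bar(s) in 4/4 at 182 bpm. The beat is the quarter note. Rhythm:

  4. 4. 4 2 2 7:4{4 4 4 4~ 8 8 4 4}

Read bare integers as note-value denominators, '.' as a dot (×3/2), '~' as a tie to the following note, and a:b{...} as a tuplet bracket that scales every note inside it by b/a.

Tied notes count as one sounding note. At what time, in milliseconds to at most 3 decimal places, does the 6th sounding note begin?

1. 0.0ms @ 0 + 494.505ms (3/2)
2. 494.505ms @ 3/2 + 494.505ms (3/2)
3. 989.011ms @ 3 + 329.67ms (1)
4. 1318.681ms @ 4 + 659.341ms (2)
5. 1978.022ms @ 6 + 659.341ms (2)
6. 2637.363ms @ 8 + 188.383ms (4/7)
7. 2825.746ms @ 60/7 + 188.383ms (4/7)
8. 3014.129ms @ 64/7 + 188.383ms (4/7)
9. 3202.512ms @ 68/7 + 282.575ms (6/7)
10. 3485.086ms @ 74/7 + 94.192ms (2/7)
11. 3579.278ms @ 76/7 + 188.383ms (4/7)
12. 3767.661ms @ 80/7 + 188.383ms (4/7)

note 6 onset = 8b = 2637.363ms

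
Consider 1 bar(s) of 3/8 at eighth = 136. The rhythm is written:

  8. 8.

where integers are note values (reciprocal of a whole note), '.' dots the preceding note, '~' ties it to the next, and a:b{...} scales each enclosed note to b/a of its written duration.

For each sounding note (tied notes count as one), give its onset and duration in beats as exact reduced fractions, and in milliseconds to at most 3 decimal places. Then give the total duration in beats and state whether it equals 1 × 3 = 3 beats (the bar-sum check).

1) 0.0ms=0b +661.765ms=3/2b
2) 661.765ms=3/2b +661.765ms=3/2b
Σ=3b of 3 (136bpm 3/8) — PASS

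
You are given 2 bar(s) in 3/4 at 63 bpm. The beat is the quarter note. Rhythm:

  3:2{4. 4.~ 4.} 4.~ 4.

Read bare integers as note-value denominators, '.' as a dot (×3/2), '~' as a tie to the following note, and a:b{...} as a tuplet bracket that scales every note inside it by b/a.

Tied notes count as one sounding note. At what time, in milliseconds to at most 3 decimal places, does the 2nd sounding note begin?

1. 0.0ms @ 0 + 952.381ms (1)
2. 952.381ms @ 1 + 1904.762ms (2)
3. 2857.143ms @ 3 + 2857.143ms (3)

note 2 onset = 1b = 952.381ms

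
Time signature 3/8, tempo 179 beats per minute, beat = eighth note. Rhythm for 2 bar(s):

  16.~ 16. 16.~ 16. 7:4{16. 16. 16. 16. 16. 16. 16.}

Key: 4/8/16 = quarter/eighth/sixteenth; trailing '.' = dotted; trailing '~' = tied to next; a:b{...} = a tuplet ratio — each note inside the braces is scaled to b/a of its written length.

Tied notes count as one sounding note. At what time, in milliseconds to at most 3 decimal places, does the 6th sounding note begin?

note 6 onset = 30/7b = 1436.552ms

1. 0.0ms @ 0 + 502.793ms (3/2)
2. 502.793ms @ 3/2 + 502.793ms (3/2)
3. 1005.587ms @ 3 + 143.655ms (3/7)
4. 1149.242ms @ 24/7 + 143.655ms (3/7)
5. 1292.897ms @ 27/7 + 143.655ms (3/7)
6. 1436.552ms @ 30/7 + 143.655ms (3/7)
7. 1580.208ms @ 33/7 + 143.655ms (3/7)
8. 1723.863ms @ 36/7 + 143.655ms (3/7)
9. 1867.518ms @ 39/7 + 143.655ms (3/7)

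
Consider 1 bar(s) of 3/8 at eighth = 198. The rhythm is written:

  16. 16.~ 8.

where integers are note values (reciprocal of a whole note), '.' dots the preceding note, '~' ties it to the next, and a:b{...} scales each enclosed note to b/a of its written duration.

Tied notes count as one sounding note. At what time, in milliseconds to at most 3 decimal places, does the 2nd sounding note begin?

note 2 onset = 3/4b = 227.273ms

1. 0.0ms @ 0 + 227.273ms (3/4)
2. 227.273ms @ 3/4 + 681.818ms (9/4)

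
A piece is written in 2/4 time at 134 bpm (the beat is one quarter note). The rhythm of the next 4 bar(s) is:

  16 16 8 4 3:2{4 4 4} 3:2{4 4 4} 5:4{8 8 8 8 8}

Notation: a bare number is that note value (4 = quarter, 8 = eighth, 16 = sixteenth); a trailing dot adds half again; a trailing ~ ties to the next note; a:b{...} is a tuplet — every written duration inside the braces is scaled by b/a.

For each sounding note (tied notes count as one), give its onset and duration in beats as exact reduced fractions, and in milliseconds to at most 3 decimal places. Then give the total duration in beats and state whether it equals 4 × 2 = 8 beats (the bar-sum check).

1) 0.0ms=0b +111.94ms=1/4b
2) 111.94ms=1/4b +111.94ms=1/4b
3) 223.881ms=1/2b +223.881ms=1/2b
4) 447.761ms=1b +447.761ms=1b
5) 895.522ms=2b +298.507ms=2/3b
6) 1194.03ms=8/3b +298.507ms=2/3b
7) 1492.537ms=10/3b +298.507ms=2/3b
8) 1791.045ms=4b +298.507ms=2/3b
9) 2089.552ms=14/3b +298.507ms=2/3b
10) 2388.06ms=16/3b +298.507ms=2/3b
11) 2686.567ms=6b +179.104ms=2/5b
12) 2865.672ms=32/5b +179.104ms=2/5b
13) 3044.776ms=34/5b +179.104ms=2/5b
14) 3223.881ms=36/5b +179.104ms=2/5b
15) 3402.985ms=38/5b +179.104ms=2/5b
Σ=8b of 8 (134bpm 2/4) — PASS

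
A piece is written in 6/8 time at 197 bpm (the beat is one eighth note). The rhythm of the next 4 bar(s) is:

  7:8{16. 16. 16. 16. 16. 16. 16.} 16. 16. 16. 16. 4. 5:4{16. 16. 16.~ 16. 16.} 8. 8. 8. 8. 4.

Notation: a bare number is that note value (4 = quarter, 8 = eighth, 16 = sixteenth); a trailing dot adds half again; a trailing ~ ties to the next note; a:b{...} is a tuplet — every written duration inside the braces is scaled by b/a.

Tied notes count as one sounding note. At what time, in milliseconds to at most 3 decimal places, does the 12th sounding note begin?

note 12 onset = 9b = 2741.117ms

1. 0.0ms @ 0 + 261.059ms (6/7)
2. 261.059ms @ 6/7 + 261.059ms (6/7)
3. 522.117ms @ 12/7 + 261.059ms (6/7)
4. 783.176ms @ 18/7 + 261.059ms (6/7)
5. 1044.235ms @ 24/7 + 261.059ms (6/7)
6. 1305.294ms @ 30/7 + 261.059ms (6/7)
7. 1566.352ms @ 36/7 + 261.059ms (6/7)
8. 1827.411ms @ 6 + 228.426ms (3/4)
9. 2055.838ms @ 27/4 + 228.426ms (3/4)
10. 2284.264ms @ 15/2 + 228.426ms (3/4)
11. 2512.69ms @ 33/4 + 228.426ms (3/4)
12. 2741.117ms @ 9 + 913.706ms (3)
13. 3654.822ms @ 12 + 182.741ms (3/5)
14. 3837.563ms @ 63/5 + 182.741ms (3/5)
15. 4020.305ms @ 66/5 + 365.482ms (6/5)
16. 4385.787ms @ 72/5 + 182.741ms (3/5)
17. 4568.528ms @ 15 + 456.853ms (3/2)
18. 5025.381ms @ 33/2 + 456.853ms (3/2)
19. 5482.234ms @ 18 + 456.853ms (3/2)
20. 5939.086ms @ 39/2 + 456.853ms (3/2)
21. 6395.939ms @ 21 + 913.706ms (3)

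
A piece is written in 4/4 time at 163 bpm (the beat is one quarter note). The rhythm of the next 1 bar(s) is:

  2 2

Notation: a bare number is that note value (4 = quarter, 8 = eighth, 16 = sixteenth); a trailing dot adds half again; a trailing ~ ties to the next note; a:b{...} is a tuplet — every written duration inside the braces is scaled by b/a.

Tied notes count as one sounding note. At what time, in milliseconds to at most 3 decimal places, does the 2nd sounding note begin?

note 2 onset = 2b = 736.196ms

1. 0.0ms @ 0 + 736.196ms (2)
2. 736.196ms @ 2 + 736.196ms (2)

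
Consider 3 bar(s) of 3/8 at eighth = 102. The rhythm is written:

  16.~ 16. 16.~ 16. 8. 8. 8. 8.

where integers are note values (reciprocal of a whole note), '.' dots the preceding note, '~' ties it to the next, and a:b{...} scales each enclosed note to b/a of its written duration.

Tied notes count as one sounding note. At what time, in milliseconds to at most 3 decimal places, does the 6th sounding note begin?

note 6 onset = 15/2b = 4411.765ms

1. 0.0ms @ 0 + 882.353ms (3/2)
2. 882.353ms @ 3/2 + 882.353ms (3/2)
3. 1764.706ms @ 3 + 882.353ms (3/2)
4. 2647.059ms @ 9/2 + 882.353ms (3/2)
5. 3529.412ms @ 6 + 882.353ms (3/2)
6. 4411.765ms @ 15/2 + 882.353ms (3/2)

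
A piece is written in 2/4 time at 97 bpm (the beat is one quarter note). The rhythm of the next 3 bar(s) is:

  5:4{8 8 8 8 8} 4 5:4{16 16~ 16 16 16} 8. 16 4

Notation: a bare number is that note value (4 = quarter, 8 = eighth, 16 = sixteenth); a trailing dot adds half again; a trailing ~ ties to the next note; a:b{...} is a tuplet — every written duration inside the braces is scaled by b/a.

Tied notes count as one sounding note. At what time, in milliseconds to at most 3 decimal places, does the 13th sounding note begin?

note 13 onset = 5b = 3092.784ms

1. 0.0ms @ 0 + 247.423ms (2/5)
2. 247.423ms @ 2/5 + 247.423ms (2/5)
3. 494.845ms @ 4/5 + 247.423ms (2/5)
4. 742.268ms @ 6/5 + 247.423ms (2/5)
5. 989.691ms @ 8/5 + 247.423ms (2/5)
6. 1237.113ms @ 2 + 618.557ms (1)
7. 1855.67ms @ 3 + 123.711ms (1/5)
8. 1979.381ms @ 16/5 + 247.423ms (2/5)
9. 2226.804ms @ 18/5 + 123.711ms (1/5)
10. 2350.515ms @ 19/5 + 123.711ms (1/5)
11. 2474.227ms @ 4 + 463.918ms (3/4)
12. 2938.144ms @ 19/4 + 154.639ms (1/4)
13. 3092.784ms @ 5 + 618.557ms (1)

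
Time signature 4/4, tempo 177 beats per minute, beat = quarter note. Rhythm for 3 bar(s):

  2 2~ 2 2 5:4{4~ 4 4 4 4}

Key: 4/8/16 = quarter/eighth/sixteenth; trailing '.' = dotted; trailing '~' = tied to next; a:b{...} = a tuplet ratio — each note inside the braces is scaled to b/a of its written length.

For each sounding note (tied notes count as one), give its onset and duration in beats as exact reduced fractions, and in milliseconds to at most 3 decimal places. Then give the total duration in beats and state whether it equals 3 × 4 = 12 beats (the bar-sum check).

1) 0.0ms=0b +677.966ms=2b
2) 677.966ms=2b +1355.932ms=4b
3) 2033.898ms=6b +677.966ms=2b
4) 2711.864ms=8b +542.373ms=8/5b
5) 3254.237ms=48/5b +271.186ms=4/5b
6) 3525.424ms=52/5b +271.186ms=4/5b
7) 3796.61ms=56/5b +271.186ms=4/5b
Σ=12b of 12 (177bpm 4/4) — PASS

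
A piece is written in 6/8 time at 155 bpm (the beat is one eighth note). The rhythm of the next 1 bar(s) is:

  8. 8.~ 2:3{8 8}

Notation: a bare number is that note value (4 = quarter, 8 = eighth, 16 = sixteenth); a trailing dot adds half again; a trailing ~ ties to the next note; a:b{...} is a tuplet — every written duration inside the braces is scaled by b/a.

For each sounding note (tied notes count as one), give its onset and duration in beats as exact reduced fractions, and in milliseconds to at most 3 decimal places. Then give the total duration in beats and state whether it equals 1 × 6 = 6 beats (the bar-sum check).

1) 0.0ms=0b +580.645ms=3/2b
2) 580.645ms=3/2b +1161.29ms=3b
3) 1741.935ms=9/2b +580.645ms=3/2b
Σ=6b of 6 (155bpm 6/8) — PASS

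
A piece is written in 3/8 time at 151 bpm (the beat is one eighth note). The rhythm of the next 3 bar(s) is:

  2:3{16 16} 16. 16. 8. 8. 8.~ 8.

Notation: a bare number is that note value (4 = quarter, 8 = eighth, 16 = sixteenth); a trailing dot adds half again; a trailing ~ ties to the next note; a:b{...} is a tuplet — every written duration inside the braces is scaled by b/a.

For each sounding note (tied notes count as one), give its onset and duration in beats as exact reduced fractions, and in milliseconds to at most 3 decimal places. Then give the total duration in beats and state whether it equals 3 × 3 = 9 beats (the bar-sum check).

1) 0.0ms=0b +298.013ms=3/4b
2) 298.013ms=3/4b +298.013ms=3/4b
3) 596.026ms=3/2b +298.013ms=3/4b
4) 894.04ms=9/4b +298.013ms=3/4b
5) 1192.053ms=3b +596.026ms=3/2b
6) 1788.079ms=9/2b +596.026ms=3/2b
7) 2384.106ms=6b +1192.053ms=3b
Σ=9b of 9 (151bpm 3/8) — PASS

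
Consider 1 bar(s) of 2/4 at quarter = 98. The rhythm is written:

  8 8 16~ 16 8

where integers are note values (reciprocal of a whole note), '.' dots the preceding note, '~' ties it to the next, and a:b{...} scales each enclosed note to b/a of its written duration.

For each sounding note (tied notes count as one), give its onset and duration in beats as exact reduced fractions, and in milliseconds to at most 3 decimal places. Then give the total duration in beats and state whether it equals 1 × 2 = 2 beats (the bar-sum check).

1) 0.0ms=0b +306.122ms=1/2b
2) 306.122ms=1/2b +306.122ms=1/2b
3) 612.245ms=1b +306.122ms=1/2b
4) 918.367ms=3/2b +306.122ms=1/2b
Σ=2b of 2 (98bpm 2/4) — PASS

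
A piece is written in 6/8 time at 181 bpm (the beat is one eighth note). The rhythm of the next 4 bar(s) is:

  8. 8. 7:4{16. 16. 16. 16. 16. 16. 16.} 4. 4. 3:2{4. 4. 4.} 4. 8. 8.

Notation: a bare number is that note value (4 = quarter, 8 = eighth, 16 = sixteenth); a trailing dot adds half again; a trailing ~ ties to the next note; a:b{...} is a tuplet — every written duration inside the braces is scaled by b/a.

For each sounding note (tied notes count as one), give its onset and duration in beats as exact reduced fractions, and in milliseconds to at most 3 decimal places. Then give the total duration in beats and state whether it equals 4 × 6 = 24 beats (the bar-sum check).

1) 0.0ms=0b +497.238ms=3/2b
2) 497.238ms=3/2b +497.238ms=3/2b
3) 994.475ms=3b +142.068ms=3/7b
4) 1136.543ms=24/7b +142.068ms=3/7b
5) 1278.611ms=27/7b +142.068ms=3/7b
6) 1420.679ms=30/7b +142.068ms=3/7b
7) 1562.747ms=33/7b +142.068ms=3/7b
8) 1704.815ms=36/7b +142.068ms=3/7b
9) 1846.882ms=39/7b +142.068ms=3/7b
10) 1988.95ms=6b +994.475ms=3b
11) 2983.425ms=9b +994.475ms=3b
12) 3977.901ms=12b +662.983ms=2b
13) 4640.884ms=14b +662.983ms=2b
14) 5303.867ms=16b +662.983ms=2b
15) 5966.851ms=18b +994.475ms=3b
16) 6961.326ms=21b +497.238ms=3/2b
17) 7458.564ms=45/2b +497.238ms=3/2b
Σ=24b of 24 (181bpm 6/8) — PASS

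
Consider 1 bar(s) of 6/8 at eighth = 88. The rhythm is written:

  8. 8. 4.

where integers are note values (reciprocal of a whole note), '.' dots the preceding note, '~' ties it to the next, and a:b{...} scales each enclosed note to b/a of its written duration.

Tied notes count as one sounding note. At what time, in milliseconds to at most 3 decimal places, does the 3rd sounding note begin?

1. 0.0ms @ 0 + 1022.727ms (3/2)
2. 1022.727ms @ 3/2 + 1022.727ms (3/2)
3. 2045.455ms @ 3 + 2045.455ms (3)

note 3 onset = 3b = 2045.455ms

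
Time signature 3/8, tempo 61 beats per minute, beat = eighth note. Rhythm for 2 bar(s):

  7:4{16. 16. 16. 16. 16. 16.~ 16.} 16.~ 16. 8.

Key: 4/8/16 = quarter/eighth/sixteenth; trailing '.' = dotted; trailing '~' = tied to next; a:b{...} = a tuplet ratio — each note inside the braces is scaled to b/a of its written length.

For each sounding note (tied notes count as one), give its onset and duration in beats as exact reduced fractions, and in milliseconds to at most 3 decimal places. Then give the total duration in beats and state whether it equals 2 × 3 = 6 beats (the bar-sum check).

1) 0.0ms=0b +421.546ms=3/7b
2) 421.546ms=3/7b +421.546ms=3/7b
3) 843.091ms=6/7b +421.546ms=3/7b
4) 1264.637ms=9/7b +421.546ms=3/7b
5) 1686.183ms=12/7b +421.546ms=3/7b
6) 2107.728ms=15/7b +843.091ms=6/7b
7) 2950.82ms=3b +1475.41ms=3/2b
8) 4426.23ms=9/2b +1475.41ms=3/2b
Σ=6b of 6 (61bpm 3/8) — PASS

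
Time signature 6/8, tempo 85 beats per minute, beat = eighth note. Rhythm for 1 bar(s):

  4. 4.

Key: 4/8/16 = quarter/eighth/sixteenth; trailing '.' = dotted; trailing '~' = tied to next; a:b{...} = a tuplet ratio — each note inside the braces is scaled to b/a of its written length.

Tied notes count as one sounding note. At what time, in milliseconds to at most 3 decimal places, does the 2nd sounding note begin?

1. 0.0ms @ 0 + 2117.647ms (3)
2. 2117.647ms @ 3 + 2117.647ms (3)

note 2 onset = 3b = 2117.647ms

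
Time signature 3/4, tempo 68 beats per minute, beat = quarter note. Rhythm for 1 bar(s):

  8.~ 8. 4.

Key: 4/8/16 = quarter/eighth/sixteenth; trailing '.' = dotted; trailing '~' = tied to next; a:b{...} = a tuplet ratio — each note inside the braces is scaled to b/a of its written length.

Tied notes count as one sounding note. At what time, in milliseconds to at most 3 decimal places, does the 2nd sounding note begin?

note 2 onset = 3/2b = 1323.529ms

1. 0.0ms @ 0 + 1323.529ms (3/2)
2. 1323.529ms @ 3/2 + 1323.529ms (3/2)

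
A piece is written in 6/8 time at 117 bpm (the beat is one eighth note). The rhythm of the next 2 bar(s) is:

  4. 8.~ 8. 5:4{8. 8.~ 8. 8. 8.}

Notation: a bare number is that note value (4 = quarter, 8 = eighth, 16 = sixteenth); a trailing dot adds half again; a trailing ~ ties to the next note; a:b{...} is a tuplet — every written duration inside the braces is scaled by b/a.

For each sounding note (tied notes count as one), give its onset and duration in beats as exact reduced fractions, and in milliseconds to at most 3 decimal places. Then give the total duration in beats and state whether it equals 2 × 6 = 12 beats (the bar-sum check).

1) 0.0ms=0b +1538.462ms=3b
2) 1538.462ms=3b +1538.462ms=3b
3) 3076.923ms=6b +615.385ms=6/5b
4) 3692.308ms=36/5b +1230.769ms=12/5b
5) 4923.077ms=48/5b +615.385ms=6/5b
6) 5538.462ms=54/5b +615.385ms=6/5b
Σ=12b of 12 (117bpm 6/8) — PASS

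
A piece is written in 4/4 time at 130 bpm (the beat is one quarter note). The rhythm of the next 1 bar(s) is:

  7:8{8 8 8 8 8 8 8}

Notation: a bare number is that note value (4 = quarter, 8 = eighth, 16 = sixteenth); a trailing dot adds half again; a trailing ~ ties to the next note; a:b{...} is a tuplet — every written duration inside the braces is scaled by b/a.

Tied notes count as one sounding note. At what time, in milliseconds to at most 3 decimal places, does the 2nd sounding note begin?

1. 0.0ms @ 0 + 263.736ms (4/7)
2. 263.736ms @ 4/7 + 263.736ms (4/7)
3. 527.473ms @ 8/7 + 263.736ms (4/7)
4. 791.209ms @ 12/7 + 263.736ms (4/7)
5. 1054.945ms @ 16/7 + 263.736ms (4/7)
6. 1318.681ms @ 20/7 + 263.736ms (4/7)
7. 1582.418ms @ 24/7 + 263.736ms (4/7)

note 2 onset = 4/7b = 263.736ms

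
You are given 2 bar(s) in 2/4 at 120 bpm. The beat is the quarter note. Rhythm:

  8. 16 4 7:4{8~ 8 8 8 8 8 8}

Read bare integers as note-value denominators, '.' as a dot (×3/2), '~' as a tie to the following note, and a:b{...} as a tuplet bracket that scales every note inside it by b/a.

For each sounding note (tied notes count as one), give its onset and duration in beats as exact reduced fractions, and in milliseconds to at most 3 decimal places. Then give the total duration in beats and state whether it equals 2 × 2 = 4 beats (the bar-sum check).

1) 0.0ms=0b +375.0ms=3/4b
2) 375.0ms=3/4b +125.0ms=1/4b
3) 500.0ms=1b +500.0ms=1b
4) 1000.0ms=2b +285.714ms=4/7b
5) 1285.714ms=18/7b +142.857ms=2/7b
6) 1428.571ms=20/7b +142.857ms=2/7b
7) 1571.429ms=22/7b +142.857ms=2/7b
8) 1714.286ms=24/7b +142.857ms=2/7b
9) 1857.143ms=26/7b +142.857ms=2/7b
Σ=4b of 4 (120bpm 2/4) — PASS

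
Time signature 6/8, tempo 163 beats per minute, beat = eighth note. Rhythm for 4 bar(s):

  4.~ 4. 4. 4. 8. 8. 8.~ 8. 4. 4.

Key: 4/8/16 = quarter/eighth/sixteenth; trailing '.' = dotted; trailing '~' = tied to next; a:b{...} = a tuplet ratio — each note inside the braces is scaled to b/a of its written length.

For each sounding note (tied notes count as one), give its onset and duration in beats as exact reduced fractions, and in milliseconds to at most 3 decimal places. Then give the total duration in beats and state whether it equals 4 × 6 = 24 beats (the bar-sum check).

1) 0.0ms=0b +2208.589ms=6b
2) 2208.589ms=6b +1104.294ms=3b
3) 3312.883ms=9b +1104.294ms=3b
4) 4417.178ms=12b +552.147ms=3/2b
5) 4969.325ms=27/2b +552.147ms=3/2b
6) 5521.472ms=15b +1104.294ms=3b
7) 6625.767ms=18b +1104.294ms=3b
8) 7730.061ms=21b +1104.294ms=3b
Σ=24b of 24 (163bpm 6/8) — PASS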